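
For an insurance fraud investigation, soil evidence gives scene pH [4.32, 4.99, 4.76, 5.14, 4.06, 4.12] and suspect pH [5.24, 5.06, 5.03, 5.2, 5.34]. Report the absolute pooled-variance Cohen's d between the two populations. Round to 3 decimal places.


Pooled-variance Cohen's d for soil pH comparison:
Scene mean = 27.39 / 6 = 4.565
Suspect mean = 25.87 / 5 = 5.174
Scene sample variance s_s^2 = 0.21247
Suspect sample variance s_c^2 = 0.01658
Pooled variance = ((n_s-1)*s_s^2 + (n_c-1)*s_c^2) / (n_s + n_c - 2) = 0.125408
Pooled SD = sqrt(0.125408) = 0.35413
Mean difference = -0.609
|d| = |-0.609| / 0.35413 = 1.720

1.720


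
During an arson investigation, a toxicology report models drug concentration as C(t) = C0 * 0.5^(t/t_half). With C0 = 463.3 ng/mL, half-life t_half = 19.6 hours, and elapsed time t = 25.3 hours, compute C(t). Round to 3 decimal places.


Drug concentration decay:
Number of half-lives = t / t_half = 25.3 / 19.6 = 1.290816
Decay factor = 0.5^1.290816 = 0.40871979
C(t) = 463.3 * 0.40871979 = 189.360 ng/mL

189.360


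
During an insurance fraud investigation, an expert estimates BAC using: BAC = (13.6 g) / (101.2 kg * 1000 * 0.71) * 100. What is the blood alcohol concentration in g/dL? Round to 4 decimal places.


Applying the Widmark formula:
BAC = (dose_g / (body_wt * 1000 * r)) * 100
Denominator = 101.2 * 1000 * 0.71 = 71852
BAC = (13.6 / 71852) * 100
BAC = 0.0189 g/dL

0.0189


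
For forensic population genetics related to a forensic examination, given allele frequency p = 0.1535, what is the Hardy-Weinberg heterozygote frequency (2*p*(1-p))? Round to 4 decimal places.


Hardy-Weinberg heterozygote frequency:
q = 1 - p = 1 - 0.1535 = 0.8465
2pq = 2 * 0.1535 * 0.8465 = 0.2599

0.2599


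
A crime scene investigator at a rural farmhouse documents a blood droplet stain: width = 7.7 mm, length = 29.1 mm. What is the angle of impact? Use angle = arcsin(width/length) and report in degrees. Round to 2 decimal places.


Blood spatter impact angle calculation:
width / length = 7.7 / 29.1 = 0.264605
angle = arcsin(0.264605)
angle = 15.34 degrees

15.34


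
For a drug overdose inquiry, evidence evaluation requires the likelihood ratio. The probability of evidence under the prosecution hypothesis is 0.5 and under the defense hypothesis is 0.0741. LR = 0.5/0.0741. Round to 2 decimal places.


Likelihood ratio calculation:
LR = P(E|Hp) / P(E|Hd)
LR = 0.5 / 0.0741
LR = 6.75

6.75


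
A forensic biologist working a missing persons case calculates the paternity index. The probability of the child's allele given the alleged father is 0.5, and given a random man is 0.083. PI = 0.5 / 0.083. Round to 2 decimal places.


Paternity Index calculation:
PI = P(allele|father) / P(allele|random)
PI = 0.5 / 0.083
PI = 6.02

6.02


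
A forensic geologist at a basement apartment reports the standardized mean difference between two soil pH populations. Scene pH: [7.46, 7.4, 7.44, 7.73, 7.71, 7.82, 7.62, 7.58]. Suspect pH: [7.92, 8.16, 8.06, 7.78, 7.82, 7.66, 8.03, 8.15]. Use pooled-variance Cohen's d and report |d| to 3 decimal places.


Pooled-variance Cohen's d for soil pH comparison:
Scene mean = 60.76 / 8 = 7.595
Suspect mean = 63.58 / 8 = 7.9475
Scene sample variance s_s^2 = 0.023314
Suspect sample variance s_c^2 = 0.033336
Pooled variance = ((n_s-1)*s_s^2 + (n_c-1)*s_c^2) / (n_s + n_c - 2) = 0.028325
Pooled SD = sqrt(0.028325) = 0.1683
Mean difference = -0.3525
|d| = |-0.3525| / 0.1683 = 2.094

2.094


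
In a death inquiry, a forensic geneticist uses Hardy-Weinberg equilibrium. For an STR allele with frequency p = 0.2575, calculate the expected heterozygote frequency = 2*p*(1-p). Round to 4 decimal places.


Hardy-Weinberg heterozygote frequency:
q = 1 - p = 1 - 0.2575 = 0.7425
2pq = 2 * 0.2575 * 0.7425 = 0.3824

0.3824


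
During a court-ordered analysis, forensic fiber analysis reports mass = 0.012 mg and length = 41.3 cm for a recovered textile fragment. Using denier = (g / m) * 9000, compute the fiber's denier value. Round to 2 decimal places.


Denier calculation:
Mass in grams = 0.012 mg / 1000 = 0.000012 g
Length in meters = 41.3 cm / 100 = 0.413 m
Linear density = mass / length = 0.000012 / 0.413 = 0.00002906 g/m
Denier = (g/m) * 9000 = 0.00002906 * 9000 = 0.26

0.26


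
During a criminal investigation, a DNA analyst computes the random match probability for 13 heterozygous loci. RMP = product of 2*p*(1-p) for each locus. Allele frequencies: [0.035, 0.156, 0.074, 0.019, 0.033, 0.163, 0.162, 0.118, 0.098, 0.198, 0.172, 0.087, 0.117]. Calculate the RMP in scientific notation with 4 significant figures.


Computing RMP for 13 loci:
Locus 1: 2 * 0.035 * 0.965 = 0.06755
Locus 2: 2 * 0.156 * 0.844 = 0.263328
Locus 3: 2 * 0.074 * 0.926 = 0.137048
Locus 4: 2 * 0.019 * 0.981 = 0.037278
Locus 5: 2 * 0.033 * 0.967 = 0.063822
Locus 6: 2 * 0.163 * 0.837 = 0.272862
Locus 7: 2 * 0.162 * 0.838 = 0.271512
Locus 8: 2 * 0.118 * 0.882 = 0.208152
Locus 9: 2 * 0.098 * 0.902 = 0.176792
Locus 10: 2 * 0.198 * 0.802 = 0.317592
Locus 11: 2 * 0.172 * 0.828 = 0.284832
Locus 12: 2 * 0.087 * 0.913 = 0.158862
Locus 13: 2 * 0.117 * 0.883 = 0.206622
RMP = 4.695e-11

4.695e-11


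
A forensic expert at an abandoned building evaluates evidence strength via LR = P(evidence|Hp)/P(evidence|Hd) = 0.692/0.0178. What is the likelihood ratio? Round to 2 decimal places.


Likelihood ratio calculation:
LR = P(E|Hp) / P(E|Hd)
LR = 0.692 / 0.0178
LR = 38.88

38.88


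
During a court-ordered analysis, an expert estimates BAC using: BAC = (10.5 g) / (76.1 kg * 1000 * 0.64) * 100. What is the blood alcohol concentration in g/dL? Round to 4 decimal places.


Applying the Widmark formula:
BAC = (dose_g / (body_wt * 1000 * r)) * 100
Denominator = 76.1 * 1000 * 0.64 = 48704
BAC = (10.5 / 48704) * 100
BAC = 0.0216 g/dL

0.0216


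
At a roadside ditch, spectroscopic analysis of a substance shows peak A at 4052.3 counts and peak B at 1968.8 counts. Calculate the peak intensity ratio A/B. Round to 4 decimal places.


Spectral peak ratio:
Peak A = 4052.3 counts
Peak B = 1968.8 counts
Ratio = 4052.3 / 1968.8 = 2.0583

2.0583


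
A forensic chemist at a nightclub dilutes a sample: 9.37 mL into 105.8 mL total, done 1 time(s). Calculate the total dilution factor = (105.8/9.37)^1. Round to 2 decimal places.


Dilution factor calculation:
Single dilution = V_total / V_sample = 105.8 / 9.37 ≈ 11.291355
Number of dilutions = 1
Total DF = (105.8 / 9.37)^1 (full precision, rounded at the end) = 11.29

11.29


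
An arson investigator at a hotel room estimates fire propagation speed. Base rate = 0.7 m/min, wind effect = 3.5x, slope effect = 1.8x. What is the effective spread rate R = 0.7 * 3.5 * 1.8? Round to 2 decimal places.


Fire spread rate calculation:
R = R0 * wind_factor * slope_factor
= 0.7 * 3.5 * 1.8
= 2.45 * 1.8
= 4.41 m/min

4.41


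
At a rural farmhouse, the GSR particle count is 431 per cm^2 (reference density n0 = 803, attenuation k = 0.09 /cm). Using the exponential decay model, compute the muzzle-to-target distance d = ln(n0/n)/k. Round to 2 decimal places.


GSR distance calculation:
n0/n = 803 / 431 = 1.863109
ln(n0/n) = 0.622247
d = 0.622247 / 0.09 = 6.91 cm

6.91


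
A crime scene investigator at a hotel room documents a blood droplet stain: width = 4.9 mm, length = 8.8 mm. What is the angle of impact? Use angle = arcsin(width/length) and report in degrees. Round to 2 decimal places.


Blood spatter impact angle calculation:
width / length = 4.9 / 8.8 = 0.556818
angle = arcsin(0.556818)
angle = 33.84 degrees

33.84


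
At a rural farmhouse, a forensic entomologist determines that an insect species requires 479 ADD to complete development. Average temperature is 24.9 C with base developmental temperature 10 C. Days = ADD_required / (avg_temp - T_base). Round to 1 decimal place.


Insect development time:
Effective temperature = avg_temp - T_base = 24.9 - 10 = 14.9 C
Days = ADD / effective_temp = 479 / 14.9 = 32.1 days

32.1


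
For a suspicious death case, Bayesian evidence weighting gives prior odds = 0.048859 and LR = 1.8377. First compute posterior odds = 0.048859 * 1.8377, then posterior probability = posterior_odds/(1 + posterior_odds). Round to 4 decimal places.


Bayesian evidence evaluation:
Posterior odds = prior_odds * LR = 0.048859 * 1.8377 = 0.08978818
Posterior probability = posterior_odds / (1 + posterior_odds)
= 0.08978818 / (1 + 0.08978818)
= 0.08978818 / 1.08978818
= 0.0824

0.0824


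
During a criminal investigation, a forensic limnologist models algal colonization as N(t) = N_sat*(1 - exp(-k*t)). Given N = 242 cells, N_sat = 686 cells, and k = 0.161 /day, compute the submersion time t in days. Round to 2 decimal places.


PMSI from diatom colonization curve:
N / N_sat = 242 / 686 = 0.35277
1 - N/N_sat = 0.64723
ln(1 - N/N_sat) = -0.435054
t = -ln(1 - N/N_sat) / k = -(-0.435054) / 0.161 = 2.70 days

2.70


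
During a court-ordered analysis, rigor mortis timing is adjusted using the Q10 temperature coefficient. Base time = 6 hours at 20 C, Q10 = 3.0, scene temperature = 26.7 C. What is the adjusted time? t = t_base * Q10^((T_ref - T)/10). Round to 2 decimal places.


Rigor mortis time adjustment:
Exponent = (T_ref - T_actual) / 10 = (20 - 26.7) / 10 = -0.67
Q10 factor = 3.0^-0.67 = 0.47899
t_adjusted = 6 * 0.47899 = 2.87 hours

2.87


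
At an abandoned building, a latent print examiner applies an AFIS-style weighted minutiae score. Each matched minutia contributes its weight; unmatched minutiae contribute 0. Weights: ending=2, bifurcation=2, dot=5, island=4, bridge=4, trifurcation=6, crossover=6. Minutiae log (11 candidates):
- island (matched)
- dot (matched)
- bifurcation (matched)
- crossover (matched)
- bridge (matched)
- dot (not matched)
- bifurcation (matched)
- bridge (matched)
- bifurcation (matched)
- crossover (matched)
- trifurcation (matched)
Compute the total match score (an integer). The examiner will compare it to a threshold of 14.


Weighted minutiae match score:
  island: matched, +4 (running total 4)
  dot: matched, +5 (running total 9)
  bifurcation: matched, +2 (running total 11)
  crossover: matched, +6 (running total 17)
  bridge: matched, +4 (running total 21)
  dot: not matched, +0
  bifurcation: matched, +2 (running total 23)
  bridge: matched, +4 (running total 27)
  bifurcation: matched, +2 (running total 29)
  crossover: matched, +6 (running total 35)
  trifurcation: matched, +6 (running total 41)
Total score = 41
Threshold = 14; verdict = identification

41


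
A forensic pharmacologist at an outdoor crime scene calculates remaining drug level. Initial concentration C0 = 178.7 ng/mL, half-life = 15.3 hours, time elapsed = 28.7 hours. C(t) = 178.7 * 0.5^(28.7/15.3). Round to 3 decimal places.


Drug concentration decay:
Number of half-lives = t / t_half = 28.7 / 15.3 = 1.875817
Decay factor = 0.5^1.875817 = 0.27247259
C(t) = 178.7 * 0.27247259 = 48.691 ng/mL

48.691


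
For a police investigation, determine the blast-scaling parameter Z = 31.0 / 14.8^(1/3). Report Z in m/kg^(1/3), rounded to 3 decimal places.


Scaled distance calculation:
W^(1/3) = 14.8^(1/3) = 2.455202
Z = R / W^(1/3) = 31.0 / 2.455202
Z = 12.626 m/kg^(1/3)

12.626


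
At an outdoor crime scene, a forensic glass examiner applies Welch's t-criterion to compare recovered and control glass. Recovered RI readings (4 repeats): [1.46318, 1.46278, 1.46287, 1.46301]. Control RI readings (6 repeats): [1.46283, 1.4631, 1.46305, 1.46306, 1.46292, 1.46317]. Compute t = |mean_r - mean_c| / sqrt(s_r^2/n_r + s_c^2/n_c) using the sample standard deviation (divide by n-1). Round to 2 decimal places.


Welch's t-criterion for glass RI comparison:
Recovered mean = sum / n_r = 5.85184 / 4 = 1.46296
Control mean = sum / n_c = 8.77813 / 6 = 1.4630217
Recovered sample variance s_r^2 = 3.04667e-08
Control sample variance s_c^2 = 1.54967e-08
Welch SE (unpooled) = sqrt(s_r^2/n_r + s_c^2/n_c) = sqrt(7.61667e-09 + 2.58278e-09) = sqrt(1.01995e-08) = 0.000100993
|mean_r - mean_c| = 6.16667e-05
t = 6.16667e-05 / 0.000100993 = 0.61

0.61


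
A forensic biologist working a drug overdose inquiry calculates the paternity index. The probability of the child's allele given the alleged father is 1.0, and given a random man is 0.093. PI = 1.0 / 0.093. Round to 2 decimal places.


Paternity Index calculation:
PI = P(allele|father) / P(allele|random)
PI = 1.0 / 0.093
PI = 10.75

10.75


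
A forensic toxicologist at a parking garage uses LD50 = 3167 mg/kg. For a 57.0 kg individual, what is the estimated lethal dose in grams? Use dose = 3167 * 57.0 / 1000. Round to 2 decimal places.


Lethal dose calculation:
Lethal dose = LD50 * body_weight / 1000
= 3167 * 57.0 / 1000
= 180519 / 1000
= 180.52 g

180.52


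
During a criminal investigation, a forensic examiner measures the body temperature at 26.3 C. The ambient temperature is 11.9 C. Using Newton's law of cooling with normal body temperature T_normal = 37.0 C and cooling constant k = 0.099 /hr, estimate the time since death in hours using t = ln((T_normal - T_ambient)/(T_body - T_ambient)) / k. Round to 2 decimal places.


Using Newton's law of cooling:
t = ln((T_normal - T_ambient) / (T_body - T_ambient)) / k
T_normal - T_ambient = 25.1
T_body - T_ambient = 14.4
Ratio = 1.743056
ln(ratio) = 0.55564
t = 0.55564 / 0.099 = 5.61 hours

5.61


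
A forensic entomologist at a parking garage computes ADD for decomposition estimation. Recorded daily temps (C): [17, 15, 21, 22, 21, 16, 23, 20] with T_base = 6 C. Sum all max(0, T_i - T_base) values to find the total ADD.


Computing ADD day by day:
Day 1: max(0, 17 - 6) = 11
Day 2: max(0, 15 - 6) = 9
Day 3: max(0, 21 - 6) = 15
Day 4: max(0, 22 - 6) = 16
Day 5: max(0, 21 - 6) = 15
Day 6: max(0, 16 - 6) = 10
Day 7: max(0, 23 - 6) = 17
Day 8: max(0, 20 - 6) = 14
Total ADD = 107

107


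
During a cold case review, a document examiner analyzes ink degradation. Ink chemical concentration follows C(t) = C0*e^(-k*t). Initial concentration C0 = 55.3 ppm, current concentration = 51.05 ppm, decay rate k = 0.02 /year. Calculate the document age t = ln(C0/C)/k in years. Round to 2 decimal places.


Document age estimation:
C0/C = 55.3 / 51.05 = 1.083252
ln(C0/C) = 0.079968
t = 0.079968 / 0.02 = 4.00 years

4.00


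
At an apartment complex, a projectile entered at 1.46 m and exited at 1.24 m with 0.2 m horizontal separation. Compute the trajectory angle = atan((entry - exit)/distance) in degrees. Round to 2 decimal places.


Bullet trajectory angle:
Height difference = 1.46 - 1.24 = 0.22 m
angle = atan(0.22 / 0.2)
angle = atan(1.1)
angle = 47.73 degrees

47.73


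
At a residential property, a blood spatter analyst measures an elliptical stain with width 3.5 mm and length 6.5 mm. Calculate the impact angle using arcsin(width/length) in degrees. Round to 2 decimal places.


Blood spatter impact angle calculation:
width / length = 3.5 / 6.5 = 0.538462
angle = arcsin(0.538462)
angle = 32.58 degrees

32.58


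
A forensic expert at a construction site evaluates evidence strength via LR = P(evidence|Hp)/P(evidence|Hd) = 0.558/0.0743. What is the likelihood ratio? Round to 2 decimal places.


Likelihood ratio calculation:
LR = P(E|Hp) / P(E|Hd)
LR = 0.558 / 0.0743
LR = 7.51

7.51


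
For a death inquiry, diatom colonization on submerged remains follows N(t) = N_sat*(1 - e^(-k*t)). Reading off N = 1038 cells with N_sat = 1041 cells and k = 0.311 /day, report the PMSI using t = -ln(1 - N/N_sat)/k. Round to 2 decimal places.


PMSI from diatom colonization curve:
N / N_sat = 1038 / 1041 = 0.997118
1 - N/N_sat = 0.002882
ln(1 - N/N_sat) = -5.849271
t = -ln(1 - N/N_sat) / k = -(-5.849271) / 0.311 = 18.81 days

18.81


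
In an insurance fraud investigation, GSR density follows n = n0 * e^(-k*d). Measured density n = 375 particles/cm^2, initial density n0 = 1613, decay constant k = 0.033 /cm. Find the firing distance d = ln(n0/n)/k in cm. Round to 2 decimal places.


GSR distance calculation:
n0/n = 1613 / 375 = 4.301333
ln(n0/n) = 1.458925
d = 1.458925 / 0.033 = 44.21 cm

44.21


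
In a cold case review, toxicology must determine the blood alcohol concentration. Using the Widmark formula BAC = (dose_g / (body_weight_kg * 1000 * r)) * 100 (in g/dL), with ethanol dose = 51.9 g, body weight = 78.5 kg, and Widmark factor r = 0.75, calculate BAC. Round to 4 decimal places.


Applying the Widmark formula:
BAC = (dose_g / (body_wt * 1000 * r)) * 100
Denominator = 78.5 * 1000 * 0.75 = 58875
BAC = (51.9 / 58875) * 100
BAC = 0.0882 g/dL

0.0882


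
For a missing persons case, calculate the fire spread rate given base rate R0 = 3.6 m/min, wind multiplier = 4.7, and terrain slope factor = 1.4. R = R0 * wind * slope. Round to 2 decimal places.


Fire spread rate calculation:
R = R0 * wind_factor * slope_factor
= 3.6 * 4.7 * 1.4
= 16.92 * 1.4
= 23.69 m/min

23.69


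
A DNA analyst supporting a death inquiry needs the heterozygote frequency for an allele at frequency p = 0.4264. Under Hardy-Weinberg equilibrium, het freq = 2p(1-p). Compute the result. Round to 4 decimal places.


Hardy-Weinberg heterozygote frequency:
q = 1 - p = 1 - 0.4264 = 0.5736
2pq = 2 * 0.4264 * 0.5736 = 0.4892

0.4892


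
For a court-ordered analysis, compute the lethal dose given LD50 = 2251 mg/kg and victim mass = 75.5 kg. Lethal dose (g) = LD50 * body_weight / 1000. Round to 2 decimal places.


Lethal dose calculation:
Lethal dose = LD50 * body_weight / 1000
= 2251 * 75.5 / 1000
= 169950.5 / 1000
= 169.95 g

169.95


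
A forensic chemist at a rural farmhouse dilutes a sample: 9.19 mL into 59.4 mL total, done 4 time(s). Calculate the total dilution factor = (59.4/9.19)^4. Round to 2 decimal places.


Dilution factor calculation:
Single dilution = V_total / V_sample = 59.4 / 9.19 ≈ 6.463547
Number of dilutions = 4
Total DF = (59.4 / 9.19)^4 (full precision, rounded at the end) = 1745.35

1745.35


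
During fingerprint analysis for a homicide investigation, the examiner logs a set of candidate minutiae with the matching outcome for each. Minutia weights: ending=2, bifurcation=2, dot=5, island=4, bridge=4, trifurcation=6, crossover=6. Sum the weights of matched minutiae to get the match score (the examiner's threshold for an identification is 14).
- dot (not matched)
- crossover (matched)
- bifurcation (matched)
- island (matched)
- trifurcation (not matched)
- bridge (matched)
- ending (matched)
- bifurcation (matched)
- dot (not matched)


Weighted minutiae match score:
  dot: not matched, +0
  crossover: matched, +6 (running total 6)
  bifurcation: matched, +2 (running total 8)
  island: matched, +4 (running total 12)
  trifurcation: not matched, +0
  bridge: matched, +4 (running total 16)
  ending: matched, +2 (running total 18)
  bifurcation: matched, +2 (running total 20)
  dot: not matched, +0
Total score = 20
Threshold = 14; verdict = identification

20


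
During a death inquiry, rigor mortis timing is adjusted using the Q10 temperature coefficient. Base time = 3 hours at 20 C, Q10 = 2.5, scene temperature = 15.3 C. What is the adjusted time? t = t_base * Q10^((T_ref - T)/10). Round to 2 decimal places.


Rigor mortis time adjustment:
Exponent = (T_ref - T_actual) / 10 = (20 - 15.3) / 10 = 0.47
Q10 factor = 2.5^0.47 = 1.53827
t_adjusted = 3 * 1.53827 = 4.61 hours

4.61


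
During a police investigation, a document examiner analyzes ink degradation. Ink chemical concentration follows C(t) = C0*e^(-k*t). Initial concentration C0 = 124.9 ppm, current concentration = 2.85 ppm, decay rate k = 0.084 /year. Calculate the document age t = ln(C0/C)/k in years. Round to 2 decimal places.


Document age estimation:
C0/C = 124.9 / 2.85 = 43.824561
ln(C0/C) = 3.780194
t = 3.780194 / 0.084 = 45.00 years

45.00


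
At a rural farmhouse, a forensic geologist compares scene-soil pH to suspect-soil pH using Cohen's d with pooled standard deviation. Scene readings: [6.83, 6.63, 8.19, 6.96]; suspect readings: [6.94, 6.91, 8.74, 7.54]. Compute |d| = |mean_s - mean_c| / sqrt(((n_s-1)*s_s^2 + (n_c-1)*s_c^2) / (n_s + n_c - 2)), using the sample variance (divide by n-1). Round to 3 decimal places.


Pooled-variance Cohen's d for soil pH comparison:
Scene mean = 28.61 / 4 = 7.1525
Suspect mean = 30.13 / 4 = 7.5325
Scene sample variance s_s^2 = 0.496825
Suspect sample variance s_c^2 = 0.732225
Pooled variance = ((n_s-1)*s_s^2 + (n_c-1)*s_c^2) / (n_s + n_c - 2) = 0.614525
Pooled SD = sqrt(0.614525) = 0.783916
Mean difference = -0.38
|d| = |-0.38| / 0.783916 = 0.485

0.485


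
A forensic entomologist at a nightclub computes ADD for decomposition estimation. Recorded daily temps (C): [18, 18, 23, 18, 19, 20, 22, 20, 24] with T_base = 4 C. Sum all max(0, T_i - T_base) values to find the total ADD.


Computing ADD day by day:
Day 1: max(0, 18 - 4) = 14
Day 2: max(0, 18 - 4) = 14
Day 3: max(0, 23 - 4) = 19
Day 4: max(0, 18 - 4) = 14
Day 5: max(0, 19 - 4) = 15
Day 6: max(0, 20 - 4) = 16
Day 7: max(0, 22 - 4) = 18
Day 8: max(0, 20 - 4) = 16
Day 9: max(0, 24 - 4) = 20
Total ADD = 146

146


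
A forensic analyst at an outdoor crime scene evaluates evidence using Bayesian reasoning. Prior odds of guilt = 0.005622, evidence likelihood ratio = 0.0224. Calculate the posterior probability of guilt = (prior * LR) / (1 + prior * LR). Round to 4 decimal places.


Bayesian evidence evaluation:
Posterior odds = prior_odds * LR = 0.005622 * 0.0224 = 0.0001259328
Posterior probability = posterior_odds / (1 + posterior_odds)
= 0.0001259328 / (1 + 0.0001259328)
= 0.0001259328 / 1.0001259328
= 0.0001

0.0001


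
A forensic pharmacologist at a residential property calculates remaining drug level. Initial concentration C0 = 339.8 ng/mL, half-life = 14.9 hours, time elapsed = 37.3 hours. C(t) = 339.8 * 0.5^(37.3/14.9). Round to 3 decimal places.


Drug concentration decay:
Number of half-lives = t / t_half = 37.3 / 14.9 = 2.503356
Decay factor = 0.5^2.503356 = 0.17636595
C(t) = 339.8 * 0.17636595 = 59.929 ng/mL

59.929


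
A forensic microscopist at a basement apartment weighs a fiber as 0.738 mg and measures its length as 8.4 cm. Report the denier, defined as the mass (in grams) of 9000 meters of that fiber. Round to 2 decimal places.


Denier calculation:
Mass in grams = 0.738 mg / 1000 = 0.000738 g
Length in meters = 8.4 cm / 100 = 0.084 m
Linear density = mass / length = 0.000738 / 0.084 = 0.00878571 g/m
Denier = (g/m) * 9000 = 0.00878571 * 9000 = 79.07

79.07


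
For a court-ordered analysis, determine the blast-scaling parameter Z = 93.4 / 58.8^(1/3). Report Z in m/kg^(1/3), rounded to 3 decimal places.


Scaled distance calculation:
W^(1/3) = 58.8^(1/3) = 3.888593
Z = R / W^(1/3) = 93.4 / 3.888593
Z = 24.019 m/kg^(1/3)

24.019


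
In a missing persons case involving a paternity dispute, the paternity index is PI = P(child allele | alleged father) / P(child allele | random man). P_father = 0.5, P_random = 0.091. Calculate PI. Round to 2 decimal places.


Paternity Index calculation:
PI = P(allele|father) / P(allele|random)
PI = 0.5 / 0.091
PI = 5.49

5.49


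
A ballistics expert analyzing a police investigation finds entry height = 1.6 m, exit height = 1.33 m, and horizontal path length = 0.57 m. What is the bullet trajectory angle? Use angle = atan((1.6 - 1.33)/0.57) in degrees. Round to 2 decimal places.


Bullet trajectory angle:
Height difference = 1.6 - 1.33 = 0.27 m
angle = atan(0.27 / 0.57)
angle = atan(0.473684)
angle = 25.35 degrees

25.35


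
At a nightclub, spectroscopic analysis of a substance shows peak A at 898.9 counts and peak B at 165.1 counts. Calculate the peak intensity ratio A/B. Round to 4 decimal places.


Spectral peak ratio:
Peak A = 898.9 counts
Peak B = 165.1 counts
Ratio = 898.9 / 165.1 = 5.4446

5.4446


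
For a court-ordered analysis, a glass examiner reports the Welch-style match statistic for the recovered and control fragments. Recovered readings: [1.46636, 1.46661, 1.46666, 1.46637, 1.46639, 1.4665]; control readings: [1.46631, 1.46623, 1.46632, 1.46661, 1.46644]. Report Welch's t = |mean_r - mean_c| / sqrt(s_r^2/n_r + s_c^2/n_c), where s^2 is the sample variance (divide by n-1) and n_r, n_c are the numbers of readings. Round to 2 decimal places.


Welch's t-criterion for glass RI comparison:
Recovered mean = sum / n_r = 8.79889 / 6 = 1.4664817
Control mean = sum / n_c = 7.33191 / 5 = 1.466382
Recovered sample variance s_r^2 = 1.68567e-08
Control sample variance s_c^2 = 2.187e-08
Welch SE (unpooled) = sqrt(s_r^2/n_r + s_c^2/n_c) = sqrt(2.80944e-09 + 4.374e-09) = sqrt(7.18344e-09) = 8.47552e-05
|mean_r - mean_c| = 9.96667e-05
t = 9.96667e-05 / 8.47552e-05 = 1.18

1.18


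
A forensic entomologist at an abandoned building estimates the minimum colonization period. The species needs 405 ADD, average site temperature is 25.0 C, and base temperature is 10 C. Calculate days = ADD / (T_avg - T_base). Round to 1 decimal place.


Insect development time:
Effective temperature = avg_temp - T_base = 25.0 - 10 = 15.0 C
Days = ADD / effective_temp = 405 / 15.0 = 27.0 days

27.0


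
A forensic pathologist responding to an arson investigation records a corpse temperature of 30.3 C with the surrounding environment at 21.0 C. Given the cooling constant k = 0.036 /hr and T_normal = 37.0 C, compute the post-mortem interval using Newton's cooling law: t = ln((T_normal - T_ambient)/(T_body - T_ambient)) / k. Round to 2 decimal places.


Using Newton's law of cooling:
t = ln((T_normal - T_ambient) / (T_body - T_ambient)) / k
T_normal - T_ambient = 16.0
T_body - T_ambient = 9.3
Ratio = 1.72043
ln(ratio) = 0.542574
t = 0.542574 / 0.036 = 15.07 hours

15.07


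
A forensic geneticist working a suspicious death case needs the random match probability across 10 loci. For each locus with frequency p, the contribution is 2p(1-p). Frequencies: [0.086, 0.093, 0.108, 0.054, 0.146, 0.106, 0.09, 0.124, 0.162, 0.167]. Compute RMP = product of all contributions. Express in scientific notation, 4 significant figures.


Computing RMP for 10 loci:
Locus 1: 2 * 0.086 * 0.914 = 0.157208
Locus 2: 2 * 0.093 * 0.907 = 0.168702
Locus 3: 2 * 0.108 * 0.892 = 0.192672
Locus 4: 2 * 0.054 * 0.946 = 0.102168
Locus 5: 2 * 0.146 * 0.854 = 0.249368
Locus 6: 2 * 0.106 * 0.894 = 0.189528
Locus 7: 2 * 0.09 * 0.91 = 0.1638
Locus 8: 2 * 0.124 * 0.876 = 0.217248
Locus 9: 2 * 0.162 * 0.838 = 0.271512
Locus 10: 2 * 0.167 * 0.833 = 0.278222
RMP = 6.633e-08

6.633e-08


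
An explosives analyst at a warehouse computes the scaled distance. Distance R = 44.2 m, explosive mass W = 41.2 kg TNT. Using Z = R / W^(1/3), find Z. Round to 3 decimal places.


Scaled distance calculation:
W^(1/3) = 41.2^(1/3) = 3.453815
Z = R / W^(1/3) = 44.2 / 3.453815
Z = 12.797 m/kg^(1/3)

12.797


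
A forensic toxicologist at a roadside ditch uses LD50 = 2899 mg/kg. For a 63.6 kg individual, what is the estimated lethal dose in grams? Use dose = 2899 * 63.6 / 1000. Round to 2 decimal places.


Lethal dose calculation:
Lethal dose = LD50 * body_weight / 1000
= 2899 * 63.6 / 1000
= 184376.4 / 1000
= 184.38 g

184.38


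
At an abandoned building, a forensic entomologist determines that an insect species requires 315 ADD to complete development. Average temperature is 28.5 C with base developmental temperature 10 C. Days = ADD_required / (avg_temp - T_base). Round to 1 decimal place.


Insect development time:
Effective temperature = avg_temp - T_base = 28.5 - 10 = 18.5 C
Days = ADD / effective_temp = 315 / 18.5 = 17.0 days

17.0


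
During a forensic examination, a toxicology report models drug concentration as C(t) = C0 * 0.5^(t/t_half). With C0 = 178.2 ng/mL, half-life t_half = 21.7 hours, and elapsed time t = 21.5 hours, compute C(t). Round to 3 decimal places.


Drug concentration decay:
Number of half-lives = t / t_half = 21.5 / 21.7 = 0.990783
Decay factor = 0.5^0.990783 = 0.50320459
C(t) = 178.2 * 0.50320459 = 89.671 ng/mL

89.671


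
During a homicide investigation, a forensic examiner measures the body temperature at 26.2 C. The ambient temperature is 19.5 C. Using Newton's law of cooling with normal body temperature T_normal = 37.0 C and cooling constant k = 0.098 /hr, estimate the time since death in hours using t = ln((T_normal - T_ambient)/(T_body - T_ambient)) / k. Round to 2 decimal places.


Using Newton's law of cooling:
t = ln((T_normal - T_ambient) / (T_body - T_ambient)) / k
T_normal - T_ambient = 17.5
T_body - T_ambient = 6.7
Ratio = 2.61194
ln(ratio) = 0.960093
t = 0.960093 / 0.098 = 9.80 hours

9.80


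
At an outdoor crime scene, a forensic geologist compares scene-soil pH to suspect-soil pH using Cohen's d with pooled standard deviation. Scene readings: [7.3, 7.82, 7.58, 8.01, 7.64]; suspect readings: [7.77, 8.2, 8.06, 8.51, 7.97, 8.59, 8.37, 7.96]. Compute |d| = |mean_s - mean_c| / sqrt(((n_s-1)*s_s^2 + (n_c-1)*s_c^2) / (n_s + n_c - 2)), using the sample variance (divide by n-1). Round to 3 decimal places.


Pooled-variance Cohen's d for soil pH comparison:
Scene mean = 38.35 / 5 = 7.67
Suspect mean = 65.43 / 8 = 8.17875
Scene sample variance s_s^2 = 0.071
Suspect sample variance s_c^2 = 0.08407
Pooled variance = ((n_s-1)*s_s^2 + (n_c-1)*s_c^2) / (n_s + n_c - 2) = 0.079317
Pooled SD = sqrt(0.079317) = 0.281633
Mean difference = -0.50875
|d| = |-0.50875| / 0.281633 = 1.806

1.806


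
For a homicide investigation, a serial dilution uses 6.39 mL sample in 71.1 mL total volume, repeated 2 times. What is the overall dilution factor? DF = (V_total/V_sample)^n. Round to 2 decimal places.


Dilution factor calculation:
Single dilution = V_total / V_sample = 71.1 / 6.39 ≈ 11.126761
Number of dilutions = 2
Total DF = (71.1 / 6.39)^2 (full precision, rounded at the end) = 123.80

123.80


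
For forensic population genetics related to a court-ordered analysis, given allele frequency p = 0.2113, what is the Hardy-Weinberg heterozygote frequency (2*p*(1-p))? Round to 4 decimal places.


Hardy-Weinberg heterozygote frequency:
q = 1 - p = 1 - 0.2113 = 0.7887
2pq = 2 * 0.2113 * 0.7887 = 0.3333

0.3333


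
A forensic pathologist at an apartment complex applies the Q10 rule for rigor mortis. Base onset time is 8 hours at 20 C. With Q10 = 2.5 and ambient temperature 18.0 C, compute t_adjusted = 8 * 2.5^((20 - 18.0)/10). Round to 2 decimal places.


Rigor mortis time adjustment:
Exponent = (T_ref - T_actual) / 10 = (20 - 18.0) / 10 = 0.2
Q10 factor = 2.5^0.2 = 1.20112
t_adjusted = 8 * 1.20112 = 9.61 hours

9.61


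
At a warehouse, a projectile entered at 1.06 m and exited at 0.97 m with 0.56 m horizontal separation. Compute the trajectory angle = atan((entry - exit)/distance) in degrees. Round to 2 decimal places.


Bullet trajectory angle:
Height difference = 1.06 - 0.97 = 0.09 m
angle = atan(0.09 / 0.56)
angle = atan(0.160714)
angle = 9.13 degrees

9.13


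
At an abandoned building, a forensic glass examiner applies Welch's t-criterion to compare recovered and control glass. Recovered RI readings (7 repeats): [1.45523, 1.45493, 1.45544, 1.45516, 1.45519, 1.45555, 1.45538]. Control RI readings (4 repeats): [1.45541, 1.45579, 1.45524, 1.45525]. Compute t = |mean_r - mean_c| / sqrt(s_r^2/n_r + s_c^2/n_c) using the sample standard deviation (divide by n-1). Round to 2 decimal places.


Welch's t-criterion for glass RI comparison:
Recovered mean = sum / n_r = 10.18688 / 7 = 1.4552686
Control mean = sum / n_c = 5.82169 / 4 = 1.4554225
Recovered sample variance s_r^2 = 4.25143e-08
Control sample variance s_c^2 = 6.60917e-08
Welch SE (unpooled) = sqrt(s_r^2/n_r + s_c^2/n_c) = sqrt(6.07347e-09 + 1.65229e-08) = sqrt(2.25964e-08) = 0.000150321
|mean_r - mean_c| = 0.000153929
t = 0.000153929 / 0.000150321 = 1.02

1.02


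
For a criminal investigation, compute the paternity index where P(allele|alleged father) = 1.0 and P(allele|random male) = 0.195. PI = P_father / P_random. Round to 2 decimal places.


Paternity Index calculation:
PI = P(allele|father) / P(allele|random)
PI = 1.0 / 0.195
PI = 5.13

5.13


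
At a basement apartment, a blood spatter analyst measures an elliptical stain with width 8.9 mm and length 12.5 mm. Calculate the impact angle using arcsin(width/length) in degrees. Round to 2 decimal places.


Blood spatter impact angle calculation:
width / length = 8.9 / 12.5 = 0.712
angle = arcsin(0.712)
angle = 45.40 degrees

45.40


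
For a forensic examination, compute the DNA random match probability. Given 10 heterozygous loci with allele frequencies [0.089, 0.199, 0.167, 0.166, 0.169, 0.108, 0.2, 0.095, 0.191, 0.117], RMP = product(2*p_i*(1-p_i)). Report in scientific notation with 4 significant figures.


Computing RMP for 10 loci:
Locus 1: 2 * 0.089 * 0.911 = 0.162158
Locus 2: 2 * 0.199 * 0.801 = 0.318798
Locus 3: 2 * 0.167 * 0.833 = 0.278222
Locus 4: 2 * 0.166 * 0.834 = 0.276888
Locus 5: 2 * 0.169 * 0.831 = 0.280878
Locus 6: 2 * 0.108 * 0.892 = 0.192672
Locus 7: 2 * 0.2 * 0.8 = 0.32
Locus 8: 2 * 0.095 * 0.905 = 0.17195
Locus 9: 2 * 0.191 * 0.809 = 0.309038
Locus 10: 2 * 0.117 * 0.883 = 0.206622
RMP = 7.572e-07

7.572e-07


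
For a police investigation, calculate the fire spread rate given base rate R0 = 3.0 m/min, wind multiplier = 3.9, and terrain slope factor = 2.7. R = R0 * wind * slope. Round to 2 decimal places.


Fire spread rate calculation:
R = R0 * wind_factor * slope_factor
= 3.0 * 3.9 * 2.7
= 11.7 * 2.7
= 31.59 m/min

31.59


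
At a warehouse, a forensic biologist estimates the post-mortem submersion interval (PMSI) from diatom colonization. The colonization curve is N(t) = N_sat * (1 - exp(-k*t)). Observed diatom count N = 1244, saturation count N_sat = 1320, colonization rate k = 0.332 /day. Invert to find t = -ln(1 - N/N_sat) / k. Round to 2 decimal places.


PMSI from diatom colonization curve:
N / N_sat = 1244 / 1320 = 0.942424
1 - N/N_sat = 0.057576
ln(1 - N/N_sat) = -2.854649
t = -ln(1 - N/N_sat) / k = -(-2.854649) / 0.332 = 8.60 days

8.60


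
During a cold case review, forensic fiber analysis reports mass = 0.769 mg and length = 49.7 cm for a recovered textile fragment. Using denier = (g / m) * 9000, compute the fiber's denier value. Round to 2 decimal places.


Denier calculation:
Mass in grams = 0.769 mg / 1000 = 0.000769 g
Length in meters = 49.7 cm / 100 = 0.497 m
Linear density = mass / length = 0.000769 / 0.497 = 0.00154728 g/m
Denier = (g/m) * 9000 = 0.00154728 * 9000 = 13.93

13.93


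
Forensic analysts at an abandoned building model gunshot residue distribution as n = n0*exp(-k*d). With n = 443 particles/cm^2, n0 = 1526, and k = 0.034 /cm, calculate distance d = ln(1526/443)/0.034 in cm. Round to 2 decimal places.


GSR distance calculation:
n0/n = 1526 / 443 = 3.444695
ln(n0/n) = 1.236835
d = 1.236835 / 0.034 = 36.38 cm

36.38


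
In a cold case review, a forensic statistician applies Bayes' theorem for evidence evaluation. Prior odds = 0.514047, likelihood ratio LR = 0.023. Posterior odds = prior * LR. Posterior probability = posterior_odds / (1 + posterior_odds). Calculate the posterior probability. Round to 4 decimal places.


Bayesian evidence evaluation:
Posterior odds = prior_odds * LR = 0.514047 * 0.023 = 0.01182308
Posterior probability = posterior_odds / (1 + posterior_odds)
= 0.01182308 / (1 + 0.01182308)
= 0.01182308 / 1.01182308
= 0.0117

0.0117


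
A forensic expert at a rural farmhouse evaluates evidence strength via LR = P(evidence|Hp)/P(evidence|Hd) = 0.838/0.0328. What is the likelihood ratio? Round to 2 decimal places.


Likelihood ratio calculation:
LR = P(E|Hp) / P(E|Hd)
LR = 0.838 / 0.0328
LR = 25.55

25.55


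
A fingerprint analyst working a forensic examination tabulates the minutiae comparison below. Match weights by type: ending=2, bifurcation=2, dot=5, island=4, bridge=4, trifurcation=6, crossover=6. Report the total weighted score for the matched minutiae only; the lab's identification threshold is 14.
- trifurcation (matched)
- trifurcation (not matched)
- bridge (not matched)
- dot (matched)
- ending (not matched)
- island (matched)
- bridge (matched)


Weighted minutiae match score:
  trifurcation: matched, +6 (running total 6)
  trifurcation: not matched, +0
  bridge: not matched, +0
  dot: matched, +5 (running total 11)
  ending: not matched, +0
  island: matched, +4 (running total 15)
  bridge: matched, +4 (running total 19)
Total score = 19
Threshold = 14; verdict = identification

19


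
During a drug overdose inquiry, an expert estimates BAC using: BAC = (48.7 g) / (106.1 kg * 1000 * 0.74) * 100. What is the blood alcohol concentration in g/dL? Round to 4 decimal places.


Applying the Widmark formula:
BAC = (dose_g / (body_wt * 1000 * r)) * 100
Denominator = 106.1 * 1000 * 0.74 = 78514
BAC = (48.7 / 78514) * 100
BAC = 0.0620 g/dL

0.0620


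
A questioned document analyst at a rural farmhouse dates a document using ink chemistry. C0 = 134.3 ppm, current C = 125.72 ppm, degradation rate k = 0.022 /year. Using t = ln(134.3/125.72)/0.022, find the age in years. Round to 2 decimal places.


Document age estimation:
C0/C = 134.3 / 125.72 = 1.068247
ln(C0/C) = 0.066019
t = 0.066019 / 0.022 = 3.00 years

3.00


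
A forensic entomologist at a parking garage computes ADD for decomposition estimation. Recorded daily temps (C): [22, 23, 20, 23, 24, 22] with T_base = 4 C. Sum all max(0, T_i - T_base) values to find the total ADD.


Computing ADD day by day:
Day 1: max(0, 22 - 4) = 18
Day 2: max(0, 23 - 4) = 19
Day 3: max(0, 20 - 4) = 16
Day 4: max(0, 23 - 4) = 19
Day 5: max(0, 24 - 4) = 20
Day 6: max(0, 22 - 4) = 18
Total ADD = 110

110


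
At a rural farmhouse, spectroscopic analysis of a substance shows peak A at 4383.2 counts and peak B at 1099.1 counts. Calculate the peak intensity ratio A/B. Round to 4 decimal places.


Spectral peak ratio:
Peak A = 4383.2 counts
Peak B = 1099.1 counts
Ratio = 4383.2 / 1099.1 = 3.9880

3.9880


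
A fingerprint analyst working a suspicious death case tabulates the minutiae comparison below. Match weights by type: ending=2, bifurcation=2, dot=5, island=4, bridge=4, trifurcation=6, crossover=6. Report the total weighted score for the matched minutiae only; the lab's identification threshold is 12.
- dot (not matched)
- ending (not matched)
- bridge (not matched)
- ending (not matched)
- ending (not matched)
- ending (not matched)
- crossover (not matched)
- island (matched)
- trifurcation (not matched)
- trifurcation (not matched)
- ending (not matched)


Weighted minutiae match score:
  dot: not matched, +0
  ending: not matched, +0
  bridge: not matched, +0
  ending: not matched, +0
  ending: not matched, +0
  ending: not matched, +0
  crossover: not matched, +0
  island: matched, +4 (running total 4)
  trifurcation: not matched, +0
  trifurcation: not matched, +0
  ending: not matched, +0
Total score = 4
Threshold = 12; verdict = inconclusive

4


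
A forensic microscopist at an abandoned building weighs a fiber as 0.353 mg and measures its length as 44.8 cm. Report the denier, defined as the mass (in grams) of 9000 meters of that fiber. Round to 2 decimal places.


Denier calculation:
Mass in grams = 0.353 mg / 1000 = 0.000353 g
Length in meters = 44.8 cm / 100 = 0.448 m
Linear density = mass / length = 0.000353 / 0.448 = 0.00078795 g/m
Denier = (g/m) * 9000 = 0.00078795 * 9000 = 7.09

7.09


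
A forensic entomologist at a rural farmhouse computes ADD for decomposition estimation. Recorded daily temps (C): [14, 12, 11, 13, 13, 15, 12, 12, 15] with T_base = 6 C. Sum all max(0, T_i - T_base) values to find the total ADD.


Computing ADD day by day:
Day 1: max(0, 14 - 6) = 8
Day 2: max(0, 12 - 6) = 6
Day 3: max(0, 11 - 6) = 5
Day 4: max(0, 13 - 6) = 7
Day 5: max(0, 13 - 6) = 7
Day 6: max(0, 15 - 6) = 9
Day 7: max(0, 12 - 6) = 6
Day 8: max(0, 12 - 6) = 6
Day 9: max(0, 15 - 6) = 9
Total ADD = 63

63


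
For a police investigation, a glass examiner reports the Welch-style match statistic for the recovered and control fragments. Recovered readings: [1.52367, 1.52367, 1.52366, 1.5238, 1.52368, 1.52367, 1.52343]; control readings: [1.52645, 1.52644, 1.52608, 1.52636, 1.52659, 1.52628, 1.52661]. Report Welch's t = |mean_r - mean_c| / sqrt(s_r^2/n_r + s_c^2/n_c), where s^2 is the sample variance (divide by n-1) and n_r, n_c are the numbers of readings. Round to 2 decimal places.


Welch's t-criterion for glass RI comparison:
Recovered mean = sum / n_r = 10.66558 / 7 = 1.5236543
Control mean = sum / n_c = 10.68481 / 7 = 1.5264014
Recovered sample variance s_r^2 = 1.21619e-08
Control sample variance s_c^2 = 3.3781e-08
Welch SE (unpooled) = sqrt(s_r^2/n_r + s_c^2/n_c) = sqrt(1.73741e-09 + 4.82585e-09) = sqrt(6.56326e-09) = 8.10139e-05
|mean_r - mean_c| = 0.00274714
t = 0.00274714 / 8.10139e-05 = 33.91

33.91
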